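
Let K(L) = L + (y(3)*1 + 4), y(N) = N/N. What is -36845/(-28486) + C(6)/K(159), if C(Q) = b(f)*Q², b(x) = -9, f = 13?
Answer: -796721/1167926 ≈ -0.68217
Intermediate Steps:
y(N) = 1
K(L) = 5 + L (K(L) = L + (1*1 + 4) = L + (1 + 4) = L + 5 = 5 + L)
C(Q) = -9*Q²
-36845/(-28486) + C(6)/K(159) = -36845/(-28486) + (-9*6²)/(5 + 159) = -36845*(-1/28486) - 9*36/164 = 36845/28486 - 324*1/164 = 36845/28486 - 81/41 = -796721/1167926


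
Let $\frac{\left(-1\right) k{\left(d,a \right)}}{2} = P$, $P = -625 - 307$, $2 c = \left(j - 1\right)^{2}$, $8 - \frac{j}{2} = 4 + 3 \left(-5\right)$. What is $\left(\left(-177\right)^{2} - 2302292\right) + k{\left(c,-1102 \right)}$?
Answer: $-2269099$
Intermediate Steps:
$j = 38$ ($j = 16 - 2 \left(4 + 3 \left(-5\right)\right) = 16 - 2 \left(4 - 15\right) = 16 - -22 = 16 + 22 = 38$)
$c = \frac{1369}{2}$ ($c = \frac{\left(38 - 1\right)^{2}}{2} = \frac{37^{2}}{2} = \frac{1}{2} \cdot 1369 = \frac{1369}{2} \approx 684.5$)
$P = -932$ ($P = -625 - 307 = -932$)
$k{\left(d,a \right)} = 1864$ ($k{\left(d,a \right)} = \left(-2\right) \left(-932\right) = 1864$)
$\left(\left(-177\right)^{2} - 2302292\right) + k{\left(c,-1102 \right)} = \left(\left(-177\right)^{2} - 2302292\right) + 1864 = \left(31329 - 2302292\right) + 1864 = -2270963 + 1864 = -2269099$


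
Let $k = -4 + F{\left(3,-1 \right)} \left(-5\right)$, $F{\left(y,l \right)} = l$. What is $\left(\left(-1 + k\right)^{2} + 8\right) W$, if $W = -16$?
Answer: $-128$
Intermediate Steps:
$k = 1$ ($k = -4 - -5 = -4 + 5 = 1$)
$\left(\left(-1 + k\right)^{2} + 8\right) W = \left(\left(-1 + 1\right)^{2} + 8\right) \left(-16\right) = \left(0^{2} + 8\right) \left(-16\right) = \left(0 + 8\right) \left(-16\right) = 8 \left(-16\right) = -128$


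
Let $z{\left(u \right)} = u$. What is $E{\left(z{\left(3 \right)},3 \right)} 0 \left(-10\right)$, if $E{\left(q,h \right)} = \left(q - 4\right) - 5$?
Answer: $0$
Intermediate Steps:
$E{\left(q,h \right)} = -9 + q$ ($E{\left(q,h \right)} = \left(-4 + q\right) - 5 = -9 + q$)
$E{\left(z{\left(3 \right)},3 \right)} 0 \left(-10\right) = \left(-9 + 3\right) 0 \left(-10\right) = \left(-6\right) 0 \left(-10\right) = 0 \left(-10\right) = 0$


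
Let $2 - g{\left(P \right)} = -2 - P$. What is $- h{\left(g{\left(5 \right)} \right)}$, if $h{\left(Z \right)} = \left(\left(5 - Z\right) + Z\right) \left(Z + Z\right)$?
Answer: $-90$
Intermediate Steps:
$g{\left(P \right)} = 4 + P$ ($g{\left(P \right)} = 2 - \left(-2 - P\right) = 2 + \left(2 + P\right) = 4 + P$)
$h{\left(Z \right)} = 10 Z$ ($h{\left(Z \right)} = 5 \cdot 2 Z = 10 Z$)
$- h{\left(g{\left(5 \right)} \right)} = - 10 \left(4 + 5\right) = - 10 \cdot 9 = \left(-1\right) 90 = -90$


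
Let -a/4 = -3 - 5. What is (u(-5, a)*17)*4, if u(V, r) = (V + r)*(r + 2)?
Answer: 62424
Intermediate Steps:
a = 32 (a = -4*(-3 - 5) = -4*(-8) = 32)
u(V, r) = (2 + r)*(V + r) (u(V, r) = (V + r)*(2 + r) = (2 + r)*(V + r))
(u(-5, a)*17)*4 = ((32² + 2*(-5) + 2*32 - 5*32)*17)*4 = ((1024 - 10 + 64 - 160)*17)*4 = (918*17)*4 = 15606*4 = 62424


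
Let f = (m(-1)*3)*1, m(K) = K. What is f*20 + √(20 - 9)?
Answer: -60 + √11 ≈ -56.683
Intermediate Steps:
f = -3 (f = -1*3*1 = -3*1 = -3)
f*20 + √(20 - 9) = -3*20 + √(20 - 9) = -60 + √11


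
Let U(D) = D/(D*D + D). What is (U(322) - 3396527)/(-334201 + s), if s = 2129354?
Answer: -1097078220/579834419 ≈ -1.8921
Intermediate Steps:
U(D) = D/(D + D²) (U(D) = D/(D² + D) = D/(D + D²))
(U(322) - 3396527)/(-334201 + s) = (1/(1 + 322) - 3396527)/(-334201 + 2129354) = (1/323 - 3396527)/1795153 = (1/323 - 3396527)*(1/1795153) = -1097078220/323*1/1795153 = -1097078220/579834419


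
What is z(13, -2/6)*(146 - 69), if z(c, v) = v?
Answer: -77/3 ≈ -25.667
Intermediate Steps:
z(13, -2/6)*(146 - 69) = (-2/6)*(146 - 69) = -2*⅙*77 = -⅓*77 = -77/3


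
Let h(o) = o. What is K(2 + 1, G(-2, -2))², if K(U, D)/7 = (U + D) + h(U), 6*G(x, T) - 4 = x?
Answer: 17689/9 ≈ 1965.4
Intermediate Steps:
G(x, T) = ⅔ + x/6
K(U, D) = 7*D + 14*U (K(U, D) = 7*((U + D) + U) = 7*((D + U) + U) = 7*(D + 2*U) = 7*D + 14*U)
K(2 + 1, G(-2, -2))² = (7*(⅔ + (⅙)*(-2)) + 14*(2 + 1))² = (7*(⅔ - ⅓) + 14*3)² = (7*(⅓) + 42)² = (7/3 + 42)² = (133/3)² = 17689/9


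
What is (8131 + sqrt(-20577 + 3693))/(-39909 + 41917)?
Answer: 8131/2008 + 3*I*sqrt(469)/1004 ≈ 4.0493 + 0.06471*I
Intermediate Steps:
(8131 + sqrt(-20577 + 3693))/(-39909 + 41917) = (8131 + sqrt(-16884))/2008 = (8131 + 6*I*sqrt(469))*(1/2008) = 8131/2008 + 3*I*sqrt(469)/1004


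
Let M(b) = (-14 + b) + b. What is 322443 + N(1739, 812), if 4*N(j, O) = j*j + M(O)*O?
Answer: 5621213/4 ≈ 1.4053e+6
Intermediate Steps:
M(b) = -14 + 2*b
N(j, O) = j²/4 + O*(-14 + 2*O)/4 (N(j, O) = (j*j + (-14 + 2*O)*O)/4 = (j² + O*(-14 + 2*O))/4 = j²/4 + O*(-14 + 2*O)/4)
322443 + N(1739, 812) = 322443 + ((¼)*1739² + (½)*812*(-7 + 812)) = 322443 + ((¼)*3024121 + (½)*812*805) = 322443 + (3024121/4 + 326830) = 322443 + 4331441/4 = 5621213/4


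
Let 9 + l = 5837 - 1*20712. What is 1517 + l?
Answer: -13367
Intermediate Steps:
l = -14884 (l = -9 + (5837 - 1*20712) = -9 + (5837 - 20712) = -9 - 14875 = -14884)
1517 + l = 1517 - 14884 = -13367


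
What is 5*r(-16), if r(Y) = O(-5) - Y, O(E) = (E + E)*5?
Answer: -170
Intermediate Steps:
O(E) = 10*E (O(E) = (2*E)*5 = 10*E)
r(Y) = -50 - Y (r(Y) = 10*(-5) - Y = -50 - Y)
5*r(-16) = 5*(-50 - 1*(-16)) = 5*(-50 + 16) = 5*(-34) = -170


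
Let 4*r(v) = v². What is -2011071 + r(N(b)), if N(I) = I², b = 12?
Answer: -2005887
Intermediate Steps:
r(v) = v²/4
-2011071 + r(N(b)) = -2011071 + (12²)²/4 = -2011071 + (¼)*144² = -2011071 + (¼)*20736 = -2011071 + 5184 = -2005887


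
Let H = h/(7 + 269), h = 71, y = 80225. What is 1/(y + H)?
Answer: 276/22142171 ≈ 1.2465e-5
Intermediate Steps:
H = 71/276 (H = 71/(7 + 269) = 71/276 ≈ 0.25725)
1/(y + H) = 1/(80225 + 71/276) = 1/(22142171/276) = 276/22142171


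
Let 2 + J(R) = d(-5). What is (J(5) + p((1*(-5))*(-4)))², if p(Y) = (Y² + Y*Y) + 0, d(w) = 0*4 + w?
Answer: 628849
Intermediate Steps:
d(w) = w (d(w) = 0 + w = w)
J(R) = -7 (J(R) = -2 - 5 = -7)
p(Y) = 2*Y² (p(Y) = (Y² + Y²) + 0 = 2*Y² + 0 = 2*Y²)
(J(5) + p((1*(-5))*(-4)))² = (-7 + 2*((1*(-5))*(-4))²)² = (-7 + 2*(-5*(-4))²)² = (-7 + 2*20²)² = (-7 + 2*400)² = (-7 + 800)² = 793² = 628849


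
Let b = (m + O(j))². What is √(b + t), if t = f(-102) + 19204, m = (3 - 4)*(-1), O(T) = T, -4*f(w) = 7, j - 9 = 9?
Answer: 7*√1597/2 ≈ 139.87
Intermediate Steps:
j = 18 (j = 9 + 9 = 18)
f(w) = -7/4 (f(w) = -¼*7 = -7/4)
m = 1 (m = -1*(-1) = 1)
t = 76809/4 (t = -7/4 + 19204 = 76809/4 ≈ 19202.)
b = 361 (b = (1 + 18)² = 19² = 361)
√(b + t) = √(361 + 76809/4) = √(78253/4) = 7*√1597/2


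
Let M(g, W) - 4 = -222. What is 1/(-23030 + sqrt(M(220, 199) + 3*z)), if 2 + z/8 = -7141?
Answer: -2303/53055255 - I*sqrt(6866)/106110510 ≈ -4.3408e-5 - 7.809e-7*I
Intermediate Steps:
z = -57144 (z = -16 + 8*(-7141) = -16 - 57128 = -57144)
M(g, W) = -218 (M(g, W) = 4 - 222 = -218)
1/(-23030 + sqrt(M(220, 199) + 3*z)) = 1/(-23030 + sqrt(-218 + 3*(-57144))) = 1/(-23030 + sqrt(-218 - 171432)) = 1/(-23030 + sqrt(-171650)) = 1/(-23030 + 5*I*sqrt(6866))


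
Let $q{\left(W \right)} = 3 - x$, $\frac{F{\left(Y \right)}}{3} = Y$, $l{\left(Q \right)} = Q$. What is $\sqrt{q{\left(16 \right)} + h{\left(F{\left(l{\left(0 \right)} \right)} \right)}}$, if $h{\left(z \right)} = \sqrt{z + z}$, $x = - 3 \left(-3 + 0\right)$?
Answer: $i \sqrt{6} \approx 2.4495 i$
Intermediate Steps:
$F{\left(Y \right)} = 3 Y$
$x = 9$ ($x = \left(-3\right) \left(-3\right) = 9$)
$q{\left(W \right)} = -6$ ($q{\left(W \right)} = 3 - 9 = -6$)
$h{\left(z \right)} = \sqrt{2} \sqrt{z}$ ($h{\left(z \right)} = \sqrt{2 z} = \sqrt{2} \sqrt{z}$)
$\sqrt{q{\left(16 \right)} + h{\left(F{\left(l{\left(0 \right)} \right)} \right)}} = \sqrt{-6 + \sqrt{2} \sqrt{3 \cdot 0}} = \sqrt{-6 + \sqrt{2} \sqrt{0}} = \sqrt{-6 + \sqrt{2} \cdot 0} = \sqrt{-6 + 0} = \sqrt{-6} = i \sqrt{6}$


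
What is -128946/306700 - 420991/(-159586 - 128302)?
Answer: 22998983413/22073812400 ≈ 1.0419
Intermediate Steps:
-128946/306700 - 420991/(-159586 - 128302) = -128946*1/306700 - 420991/(-287888) = -64473/153350 - 420991*(-1/287888) = -64473/153350 + 420991/287888 = 22998983413/22073812400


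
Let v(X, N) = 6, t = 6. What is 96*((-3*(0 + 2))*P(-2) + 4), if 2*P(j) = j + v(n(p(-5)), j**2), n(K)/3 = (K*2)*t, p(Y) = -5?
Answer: -768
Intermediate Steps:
n(K) = 36*K (n(K) = 3*((K*2)*6) = 3*((2*K)*6) = 3*(12*K) = 36*K)
P(j) = 3 + j/2 (P(j) = (j + 6)/2 = (6 + j)/2 = 3 + j/2)
96*((-3*(0 + 2))*P(-2) + 4) = 96*((-3*(0 + 2))*(3 + (1/2)*(-2)) + 4) = 96*((-3*2)*(3 - 1) + 4) = 96*(-6*2 + 4) = 96*(-12 + 4) = 96*(-8) = -768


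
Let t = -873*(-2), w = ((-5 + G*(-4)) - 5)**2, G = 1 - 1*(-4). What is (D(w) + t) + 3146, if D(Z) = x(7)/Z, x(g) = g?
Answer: 4402807/900 ≈ 4892.0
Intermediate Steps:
G = 5 (G = 1 + 4 = 5)
w = 900 (w = ((-5 + 5*(-4)) - 5)**2 = ((-5 - 20) - 5)**2 = (-25 - 5)**2 = (-30)**2 = 900)
t = 1746
D(Z) = 7/Z
(D(w) + t) + 3146 = (7/900 + 1746) + 3146 = 1571407/900 + 3146 = 4402807/900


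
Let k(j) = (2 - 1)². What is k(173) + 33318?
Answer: 33319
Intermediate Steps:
k(j) = 1 (k(j) = 1² = 1)
k(173) + 33318 = 1 + 33318 = 33319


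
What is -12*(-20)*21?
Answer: 5040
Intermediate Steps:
-12*(-20)*21 = 240*21 = 5040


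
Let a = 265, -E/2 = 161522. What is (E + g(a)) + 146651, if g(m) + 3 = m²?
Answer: -106171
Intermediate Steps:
E = -323044 (E = -2*161522 = -323044)
g(m) = -3 + m²
(E + g(a)) + 146651 = (-323044 + (-3 + 265²)) + 146651 = (-323044 + (-3 + 70225)) + 146651 = (-323044 + 70222) + 146651 = -252822 + 146651 = -106171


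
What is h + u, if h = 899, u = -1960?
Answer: -1061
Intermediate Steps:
h + u = 899 - 1960 = -1061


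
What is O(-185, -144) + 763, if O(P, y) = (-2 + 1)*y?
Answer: 907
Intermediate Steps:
O(P, y) = -y
O(-185, -144) + 763 = -1*(-144) + 763 = 144 + 763 = 907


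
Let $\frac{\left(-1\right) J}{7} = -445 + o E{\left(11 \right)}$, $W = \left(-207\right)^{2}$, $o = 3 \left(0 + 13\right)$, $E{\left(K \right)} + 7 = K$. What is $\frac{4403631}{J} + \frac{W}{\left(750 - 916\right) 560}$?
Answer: $\frac{58467836319}{26865440} \approx 2176.3$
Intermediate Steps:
$E{\left(K \right)} = -7 + K$
$o = 39$ ($o = 3 \cdot 13 = 39$)
$W = 42849$
$J = 2023$ ($J = - 7 \left(-445 + 39 \left(-7 + 11\right)\right) = - 7 \left(-445 + 39 \cdot 4\right) = - 7 \left(-445 + 156\right) = \left(-7\right) \left(-289\right) = 2023$)
$\frac{4403631}{J} + \frac{W}{\left(750 - 916\right) 560} = \frac{4403631}{2023} + \frac{42849}{\left(750 - 916\right) 560} = 4403631 \cdot \frac{1}{2023} + \frac{42849}{\left(-166\right) 560} = \frac{4403631}{2023} + \frac{42849}{-92960} = \frac{4403631}{2023} + 42849 \left(- \frac{1}{92960}\right) = \frac{4403631}{2023} - \frac{42849}{92960} = \frac{58467836319}{26865440}$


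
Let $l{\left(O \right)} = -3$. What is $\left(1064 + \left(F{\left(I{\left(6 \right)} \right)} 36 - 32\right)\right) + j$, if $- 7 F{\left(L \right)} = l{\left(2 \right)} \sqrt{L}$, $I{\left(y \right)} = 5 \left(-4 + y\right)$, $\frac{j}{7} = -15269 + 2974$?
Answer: $-85033 + \frac{108 \sqrt{10}}{7} \approx -84984.0$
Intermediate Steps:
$j = -86065$ ($j = 7 \left(-15269 + 2974\right) = 7 \left(-12295\right) = -86065$)
$I{\left(y \right)} = -20 + 5 y$
$F{\left(L \right)} = \frac{3 \sqrt{L}}{7}$ ($F{\left(L \right)} = - \frac{\left(-3\right) \sqrt{L}}{7} = \frac{3 \sqrt{L}}{7}$)
$\left(1064 + \left(F{\left(I{\left(6 \right)} \right)} 36 - 32\right)\right) + j = \left(1064 - \left(32 - \frac{3 \sqrt{-20 + 5 \cdot 6}}{7} \cdot 36\right)\right) - 86065 = \left(1064 - \left(32 - \frac{3 \sqrt{-20 + 30}}{7} \cdot 36\right)\right) - 86065 = \left(1064 - \left(32 - \frac{3 \sqrt{10}}{7} \cdot 36\right)\right) - 86065 = \left(1064 - \left(32 - \frac{108 \sqrt{10}}{7}\right)\right) - 86065 = \left(1032 + \frac{108 \sqrt{10}}{7}\right) - 86065 = -85033 + \frac{108 \sqrt{10}}{7}$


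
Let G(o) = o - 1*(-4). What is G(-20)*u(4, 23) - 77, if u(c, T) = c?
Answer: -141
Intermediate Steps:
G(o) = 4 + o (G(o) = o + 4 = 4 + o)
G(-20)*u(4, 23) - 77 = (4 - 20)*4 - 77 = -16*4 - 77 = -64 - 77 = -141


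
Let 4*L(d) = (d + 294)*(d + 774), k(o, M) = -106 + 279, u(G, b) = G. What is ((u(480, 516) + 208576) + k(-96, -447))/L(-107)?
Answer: 836916/124729 ≈ 6.7099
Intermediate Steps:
k(o, M) = 173
L(d) = (294 + d)*(774 + d)/4 (L(d) = ((d + 294)*(d + 774))/4 = ((294 + d)*(774 + d))/4 = (294 + d)*(774 + d)/4)
((u(480, 516) + 208576) + k(-96, -447))/L(-107) = ((480 + 208576) + 173)/(56889 + 267*(-107) + (¼)*(-107)²) = (209056 + 173)/(56889 - 28569 + (¼)*11449) = 209229/(56889 - 28569 + 11449/4) = 209229/(124729/4) = 209229*(4/124729) = 836916/124729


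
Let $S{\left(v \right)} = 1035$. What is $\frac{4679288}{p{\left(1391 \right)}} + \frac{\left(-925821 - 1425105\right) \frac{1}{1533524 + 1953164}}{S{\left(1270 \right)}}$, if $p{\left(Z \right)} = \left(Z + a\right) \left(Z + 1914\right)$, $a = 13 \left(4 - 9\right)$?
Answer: $\frac{93755261975827}{87860955028080} \approx 1.0671$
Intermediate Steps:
$a = -65$ ($a = 13 \left(-5\right) = -65$)
$p{\left(Z \right)} = \left(-65 + Z\right) \left(1914 + Z\right)$ ($p{\left(Z \right)} = \left(Z - 65\right) \left(Z + 1914\right) = \left(-65 + Z\right) \left(1914 + Z\right)$)
$\frac{4679288}{p{\left(1391 \right)}} + \frac{\left(-925821 - 1425105\right) \frac{1}{1533524 + 1953164}}{S{\left(1270 \right)}} = \frac{4679288}{-124410 + 1391^{2} + 1849 \cdot 1391} + \frac{\left(-925821 - 1425105\right) \frac{1}{1533524 + 1953164}}{1035} = \frac{4679288}{-124410 + 1934881 + 2571959} + - \frac{2350926}{3486688} \cdot \frac{1}{1035} = \frac{4679288}{4382430} + \left(-2350926\right) \frac{1}{3486688} \cdot \frac{1}{1035} = 4679288 \cdot \frac{1}{4382430} - \frac{130607}{200484560} = \frac{2339644}{2191215} - \frac{130607}{200484560} = \frac{93755261975827}{87860955028080}$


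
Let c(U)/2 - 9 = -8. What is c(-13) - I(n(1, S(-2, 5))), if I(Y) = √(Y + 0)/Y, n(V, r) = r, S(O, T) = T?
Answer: 2 - √5/5 ≈ 1.5528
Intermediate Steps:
I(Y) = Y^(-½) (I(Y) = √Y/Y = Y^(-½))
c(U) = 2 (c(U) = 18 + 2*(-8) = 18 - 16 = 2)
c(-13) - I(n(1, S(-2, 5))) = 2 - 1/√5 = 2 - √5/5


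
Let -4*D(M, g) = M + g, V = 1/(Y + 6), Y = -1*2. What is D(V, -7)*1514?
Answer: 20439/8 ≈ 2554.9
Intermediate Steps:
Y = -2
V = ¼ (V = 1/(-2 + 6) = 1/4 = ¼ ≈ 0.25000)
D(M, g) = -M/4 - g/4 (D(M, g) = -(M + g)/4 = -M/4 - g/4)
D(V, -7)*1514 = (-¼*¼ - ¼*(-7))*1514 = (-1/16 + 7/4)*1514 = (27/16)*1514 = 20439/8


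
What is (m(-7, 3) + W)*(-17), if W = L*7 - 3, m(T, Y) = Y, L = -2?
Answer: 238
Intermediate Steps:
W = -17 (W = -2*7 - 3 = -14 - 3 = -17)
(m(-7, 3) + W)*(-17) = (3 - 17)*(-17) = -14*(-17) = 238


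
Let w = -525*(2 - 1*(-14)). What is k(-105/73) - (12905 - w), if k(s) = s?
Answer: -1555370/73 ≈ -21306.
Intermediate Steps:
w = -8400 (w = -525*(2 + 14) = -525*16 = -8400)
k(-105/73) - (12905 - w) = -105/73 - (12905 - 1*(-8400)) = -105*1/73 - (12905 + 8400) = -105/73 - 1*21305 = -105/73 - 21305 = -1555370/73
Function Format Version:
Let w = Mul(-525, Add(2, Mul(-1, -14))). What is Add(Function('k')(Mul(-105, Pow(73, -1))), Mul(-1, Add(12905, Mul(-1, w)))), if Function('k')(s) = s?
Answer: Rational(-1555370, 73) ≈ -21306.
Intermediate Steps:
w = -8400 (w = Mul(-525, Add(2, 14)) = Mul(-525, 16) = -8400)
Add(Function('k')(Mul(-105, Pow(73, -1))), Mul(-1, Add(12905, Mul(-1, w)))) = Add(Mul(-105, Pow(73, -1)), Mul(-1, Add(12905, Mul(-1, -8400)))) = Add(Mul(-105, Rational(1, 73)), Mul(-1, Add(12905, 8400))) = Add(Rational(-105, 73), Mul(-1, 21305)) = Add(Rational(-105, 73), -21305) = Rational(-1555370, 73)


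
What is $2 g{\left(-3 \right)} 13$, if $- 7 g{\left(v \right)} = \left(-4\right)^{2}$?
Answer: $- \frac{416}{7} \approx -59.429$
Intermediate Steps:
$g{\left(v \right)} = - \frac{16}{7}$ ($g{\left(v \right)} = - \frac{\left(-4\right)^{2}}{7} = \left(- \frac{1}{7}\right) 16 = - \frac{16}{7}$)
$2 g{\left(-3 \right)} 13 = 2 \left(- \frac{16}{7}\right) 13 = \left(- \frac{32}{7}\right) 13 = - \frac{416}{7}$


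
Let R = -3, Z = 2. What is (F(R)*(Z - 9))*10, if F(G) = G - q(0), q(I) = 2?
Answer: 350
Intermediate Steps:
F(G) = -2 + G (F(G) = G - 1*2 = G - 2 = -2 + G)
(F(R)*(Z - 9))*10 = ((-2 - 3)*(2 - 9))*10 = -5*(-7)*10 = 35*10 = 350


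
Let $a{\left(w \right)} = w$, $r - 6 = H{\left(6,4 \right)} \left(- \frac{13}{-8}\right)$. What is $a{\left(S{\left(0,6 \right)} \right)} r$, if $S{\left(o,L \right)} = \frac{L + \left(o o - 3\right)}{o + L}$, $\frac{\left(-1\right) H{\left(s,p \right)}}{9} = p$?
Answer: $- \frac{105}{4} \approx -26.25$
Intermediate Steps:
$H{\left(s,p \right)} = - 9 p$
$S{\left(o,L \right)} = \frac{-3 + L + o^{2}}{L + o}$ ($S{\left(o,L \right)} = \frac{L + \left(o^{2} - 3\right)}{L + o} = \frac{L + \left(-3 + o^{2}\right)}{L + o} = \frac{-3 + L + o^{2}}{L + o}$)
$r = - \frac{105}{2}$ ($r = 6 + \left(-9\right) 4 \left(- \frac{13}{-8}\right) = 6 - 36 \left(\left(-13\right) \left(- \frac{1}{8}\right)\right) = 6 - \frac{117}{2} = - \frac{105}{2} \approx -52.5$)
$a{\left(S{\left(0,6 \right)} \right)} r = \frac{-3 + 6 + 0^{2}}{6 + 0} \left(- \frac{105}{2}\right) = \frac{-3 + 6 + 0}{6} \left(- \frac{105}{2}\right) = \frac{1}{6} \cdot 3 \left(- \frac{105}{2}\right) = \frac{1}{2} \left(- \frac{105}{2}\right) = - \frac{105}{4}$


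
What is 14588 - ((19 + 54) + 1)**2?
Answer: 9112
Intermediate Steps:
14588 - ((19 + 54) + 1)**2 = 14588 - (73 + 1)**2 = 14588 - 1*74**2 = 14588 - 1*5476 = 14588 - 5476 = 9112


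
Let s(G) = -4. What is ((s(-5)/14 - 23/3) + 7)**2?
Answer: 400/441 ≈ 0.90703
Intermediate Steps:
((s(-5)/14 - 23/3) + 7)**2 = ((-4/14 - 23/3) + 7)**2 = ((-4*1/14 - 23*1/3) + 7)**2 = ((-2/7 - 23/3) + 7)**2 = (-167/21 + 7)**2 = (-20/21)**2 = 400/441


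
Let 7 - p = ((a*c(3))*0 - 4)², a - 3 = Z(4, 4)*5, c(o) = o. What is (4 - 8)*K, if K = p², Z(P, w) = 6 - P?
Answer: -324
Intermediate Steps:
a = 13 (a = 3 + (6 - 1*4)*5 = 3 + (6 - 4)*5 = 3 + 2*5 = 3 + 10 = 13)
p = -9 (p = 7 - ((13*3)*0 - 4)² = 7 - (39*0 - 4)² = 7 - (0 - 4)² = 7 - 1*(-4)² = 7 - 1*16 = 7 - 16 = -9)
K = 81 (K = (-9)² = 81)
(4 - 8)*K = (4 - 8)*81 = -4*81 = -324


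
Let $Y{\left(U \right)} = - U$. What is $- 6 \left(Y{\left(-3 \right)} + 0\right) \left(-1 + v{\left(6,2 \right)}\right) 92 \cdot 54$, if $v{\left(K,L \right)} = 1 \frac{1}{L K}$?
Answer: $81972$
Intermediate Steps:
$v{\left(K,L \right)} = \frac{1}{K L}$ ($v{\left(K,L \right)} = 1 \frac{1}{K L} = \frac{1}{K L}$)
$- 6 \left(Y{\left(-3 \right)} + 0\right) \left(-1 + v{\left(6,2 \right)}\right) 92 \cdot 54 = - 6 \left(\left(-1\right) \left(-3\right) + 0\right) \left(-1 + \frac{1}{6 \cdot 2}\right) 92 \cdot 54 = - 6 \left(3 + 0\right) \left(-1 + \frac{1}{6} \cdot \frac{1}{2}\right) 92 \cdot 54 = - 6 \cdot 3 \left(-1 + \frac{1}{12}\right) 92 \cdot 54 = - 6 \cdot 3 \left(- \frac{11}{12}\right) 92 \cdot 54 = \left(-6\right) \left(- \frac{11}{4}\right) 92 \cdot 54 = \frac{33}{2} \cdot 92 \cdot 54 = 1518 \cdot 54 = 81972$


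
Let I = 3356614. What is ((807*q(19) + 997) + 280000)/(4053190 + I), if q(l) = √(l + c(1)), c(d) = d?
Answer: 280997/7409804 + 807*√5/3704902 ≈ 0.038409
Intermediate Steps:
q(l) = √(1 + l) (q(l) = √(l + 1) = √(1 + l))
((807*q(19) + 997) + 280000)/(4053190 + I) = ((807*√(1 + 19) + 997) + 280000)/(4053190 + 3356614) = ((807*√20 + 997) + 280000)/7409804 = ((807*(2*√5) + 997) + 280000)*(1/7409804) = ((1614*√5 + 997) + 280000)*(1/7409804) = ((997 + 1614*√5) + 280000)*(1/7409804) = (280997 + 1614*√5)*(1/7409804) = 280997/7409804 + 807*√5/3704902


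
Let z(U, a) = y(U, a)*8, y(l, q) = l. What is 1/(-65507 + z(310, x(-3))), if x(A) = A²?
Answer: -1/63027 ≈ -1.5866e-5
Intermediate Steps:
z(U, a) = 8*U (z(U, a) = U*8 = 8*U)
1/(-65507 + z(310, x(-3))) = 1/(-65507 + 8*310) = 1/(-65507 + 2480) = 1/(-63027) = -1/63027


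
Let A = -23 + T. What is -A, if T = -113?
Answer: 136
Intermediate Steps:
A = -136 (A = -23 - 113 = -136)
-A = -1*(-136) = 136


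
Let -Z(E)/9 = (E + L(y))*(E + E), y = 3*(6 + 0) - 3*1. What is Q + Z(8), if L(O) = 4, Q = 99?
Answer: -1629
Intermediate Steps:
y = 15 (y = 3*6 - 3 = 18 - 3 = 15)
Z(E) = -18*E*(4 + E) (Z(E) = -9*(E + 4)*(E + E) = -9*(4 + E)*2*E = -18*E*(4 + E))
Q + Z(8) = 99 - 18*8*(4 + 8) = 99 - 18*8*12 = 99 - 1728 = -1629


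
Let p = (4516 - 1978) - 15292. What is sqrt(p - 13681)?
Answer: I*sqrt(26435) ≈ 162.59*I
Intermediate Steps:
p = -12754 (p = 2538 - 15292 = -12754)
sqrt(p - 13681) = sqrt(-12754 - 13681) = sqrt(-26435) = I*sqrt(26435)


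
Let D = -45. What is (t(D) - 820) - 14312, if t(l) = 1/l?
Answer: -680941/45 ≈ -15132.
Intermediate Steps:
(t(D) - 820) - 14312 = (1/(-45) - 820) - 14312 = (-1/45 - 820) - 14312 = -36901/45 - 14312 = -680941/45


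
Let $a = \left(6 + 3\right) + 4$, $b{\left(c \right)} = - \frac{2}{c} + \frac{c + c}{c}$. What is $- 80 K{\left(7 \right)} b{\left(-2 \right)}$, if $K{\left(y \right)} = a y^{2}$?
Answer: $-152880$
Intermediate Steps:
$b{\left(c \right)} = 2 - \frac{2}{c}$ ($b{\left(c \right)} = - \frac{2}{c} + \frac{2 c}{c} = - \frac{2}{c} + 2 = 2 - \frac{2}{c}$)
$a = 13$ ($a = 9 + 4 = 13$)
$K{\left(y \right)} = 13 y^{2}$
$- 80 K{\left(7 \right)} b{\left(-2 \right)} = - 80 \cdot 13 \cdot 7^{2} \left(2 - \frac{2}{-2}\right) = - 80 \cdot 13 \cdot 49 \left(2 - -1\right) = \left(-80\right) 637 \left(2 + 1\right) = \left(-50960\right) 3 = -152880$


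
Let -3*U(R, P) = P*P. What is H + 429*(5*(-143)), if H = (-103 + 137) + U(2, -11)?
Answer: -920224/3 ≈ -3.0674e+5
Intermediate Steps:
U(R, P) = -P**2/3 (U(R, P) = -P*P/3 = -P**2/3)
H = -19/3 (H = (-103 + 137) - 1/3*(-11)**2 = 34 - 1/3*121 = 34 - 121/3 = -19/3 ≈ -6.3333)
H + 429*(5*(-143)) = -19/3 + 429*(5*(-143)) = -19/3 + 429*(-715) = -19/3 - 306735 = -920224/3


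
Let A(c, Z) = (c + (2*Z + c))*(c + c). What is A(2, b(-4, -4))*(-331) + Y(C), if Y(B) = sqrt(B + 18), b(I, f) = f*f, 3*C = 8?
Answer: -47664 + sqrt(186)/3 ≈ -47659.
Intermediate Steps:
C = 8/3 (C = (1/3)*8 = 8/3 ≈ 2.6667)
b(I, f) = f**2
Y(B) = sqrt(18 + B)
A(c, Z) = 2*c*(2*Z + 2*c) (A(c, Z) = (c + (c + 2*Z))*(2*c) = (2*Z + 2*c)*(2*c) = 2*c*(2*Z + 2*c))
A(2, b(-4, -4))*(-331) + Y(C) = (4*2*((-4)**2 + 2))*(-331) + sqrt(18 + 8/3) = (4*2*(16 + 2))*(-331) + sqrt(62/3) = (4*2*18)*(-331) + sqrt(186)/3 = 144*(-331) + sqrt(186)/3 = -47664 + sqrt(186)/3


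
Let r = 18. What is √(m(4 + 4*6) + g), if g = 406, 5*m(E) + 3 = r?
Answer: √409 ≈ 20.224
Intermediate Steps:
m(E) = 3 (m(E) = -⅗ + (⅕)*18 = -⅗ + 18/5 = 3)
√(m(4 + 4*6) + g) = √(3 + 406) = √409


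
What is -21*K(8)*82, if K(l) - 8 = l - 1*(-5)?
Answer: -36162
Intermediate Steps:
K(l) = 13 + l (K(l) = 8 + (l - 1*(-5)) = 8 + (l + 5) = 8 + (5 + l) = 13 + l)
-21*K(8)*82 = -21*(13 + 8)*82 = -21*21*82 = -441*82 = -36162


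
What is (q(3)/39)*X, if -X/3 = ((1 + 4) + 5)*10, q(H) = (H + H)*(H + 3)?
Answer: -3600/13 ≈ -276.92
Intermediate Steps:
q(H) = 2*H*(3 + H) (q(H) = (2*H)*(3 + H) = 2*H*(3 + H))
X = -300 (X = -3*((1 + 4) + 5)*10 = -3*(5 + 5)*10 = -30*10 = -3*100 = -300)
(q(3)/39)*X = ((2*3*(3 + 3))/39)*(-300) = ((2*3*6)*(1/39))*(-300) = (36*(1/39))*(-300) = (12/13)*(-300) = -3600/13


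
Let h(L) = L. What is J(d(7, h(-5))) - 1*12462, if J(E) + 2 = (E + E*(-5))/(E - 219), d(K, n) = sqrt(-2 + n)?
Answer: -149468295/11992 + 219*I*sqrt(7)/11992 ≈ -12464.0 + 0.048317*I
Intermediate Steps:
J(E) = -2 - 4*E/(-219 + E) (J(E) = -2 + (E + E*(-5))/(E - 219) = -2 + (E - 5*E)/(-219 + E) = -2 + (-4*E)/(-219 + E) = -2 - 4*E/(-219 + E))
J(d(7, h(-5))) - 1*12462 = 6*(73 - sqrt(-2 - 5))/(-219 + sqrt(-2 - 5)) - 1*12462 = 6*(73 - sqrt(-7))/(-219 + sqrt(-7)) - 12462 = 6*(73 - I*sqrt(7))/(-219 + I*sqrt(7)) - 12462 = -12462 + 6*(73 - I*sqrt(7))/(-219 + I*sqrt(7))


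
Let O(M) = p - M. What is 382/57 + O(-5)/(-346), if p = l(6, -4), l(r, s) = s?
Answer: 132115/19722 ≈ 6.6989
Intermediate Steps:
p = -4
O(M) = -4 - M
382/57 + O(-5)/(-346) = 382/57 + (-4 - 1*(-5))/(-346) = 382*(1/57) + (-4 + 5)*(-1/346) = 382/57 + 1*(-1/346) = 382/57 - 1/346 = 132115/19722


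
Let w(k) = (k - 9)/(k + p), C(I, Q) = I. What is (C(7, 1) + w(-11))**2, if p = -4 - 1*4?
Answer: 23409/361 ≈ 64.845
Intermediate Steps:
p = -8 (p = -4 - 4 = -8)
w(k) = (-9 + k)/(-8 + k) (w(k) = (k - 9)/(k - 8) = (-9 + k)/(-8 + k))
(C(7, 1) + w(-11))**2 = (7 + (-9 - 11)/(-8 - 11))**2 = (7 - 20/(-19))**2 = (7 - 1/19*(-20))**2 = (7 + 20/19)**2 = (153/19)**2 = 23409/361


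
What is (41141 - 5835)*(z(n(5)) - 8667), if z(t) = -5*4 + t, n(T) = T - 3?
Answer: -306632610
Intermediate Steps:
n(T) = -3 + T
z(t) = -20 + t
(41141 - 5835)*(z(n(5)) - 8667) = (41141 - 5835)*((-20 + (-3 + 5)) - 8667) = 35306*((-20 + 2) - 8667) = 35306*(-18 - 8667) = 35306*(-8685) = -306632610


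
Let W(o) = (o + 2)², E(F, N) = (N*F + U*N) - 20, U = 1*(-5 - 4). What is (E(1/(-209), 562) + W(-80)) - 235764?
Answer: -49064984/209 ≈ -2.3476e+5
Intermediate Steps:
U = -9 (U = 1*(-9) = -9)
E(F, N) = -20 - 9*N + F*N (E(F, N) = (N*F - 9*N) - 20 = (F*N - 9*N) - 20 = (-9*N + F*N) - 20 = -20 - 9*N + F*N)
W(o) = (2 + o)²
(E(1/(-209), 562) + W(-80)) - 235764 = ((-20 - 9*562 + 562/(-209)) + (2 - 80)²) - 235764 = ((-20 - 5058 - 1/209*562) + (-78)²) - 235764 = ((-20 - 5058 - 562/209) + 6084) - 235764 = (-1061864/209 + 6084) - 235764 = 209692/209 - 235764 = -49064984/209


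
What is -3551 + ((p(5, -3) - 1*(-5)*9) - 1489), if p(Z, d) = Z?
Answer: -4990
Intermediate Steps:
-3551 + ((p(5, -3) - 1*(-5)*9) - 1489) = -3551 + ((5 - 1*(-5)*9) - 1489) = -3551 + ((5 + 5*9) - 1489) = -3551 + ((5 + 45) - 1489) = -3551 + (50 - 1489) = -3551 - 1439 = -4990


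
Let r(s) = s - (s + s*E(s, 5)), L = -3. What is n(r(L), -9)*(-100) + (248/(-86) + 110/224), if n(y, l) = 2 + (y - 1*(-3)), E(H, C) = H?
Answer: 1914877/4816 ≈ 397.61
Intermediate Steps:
r(s) = -s² (r(s) = s - (s + s*s) = s - (s + s²) = s + (-s - s²) = -s²)
n(y, l) = 5 + y (n(y, l) = 2 + (y + 3) = 2 + (3 + y) = 5 + y)
n(r(L), -9)*(-100) + (248/(-86) + 110/224) = (5 - 1*(-3)²)*(-100) + (248/(-86) + 110/224) = (5 - 1*9)*(-100) + (248*(-1/86) + 110*(1/224)) = (5 - 9)*(-100) + (-124/43 + 55/112) = -4*(-100) - 11523/4816 = 400 - 11523/4816 = 1914877/4816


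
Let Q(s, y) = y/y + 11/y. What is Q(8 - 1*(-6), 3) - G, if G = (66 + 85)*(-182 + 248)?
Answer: -29884/3 ≈ -9961.3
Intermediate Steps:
Q(s, y) = 1 + 11/y
G = 9966 (G = 151*66 = 9966)
Q(8 - 1*(-6), 3) - G = (11 + 3)/3 - 1*9966 = (⅓)*14 - 9966 = 14/3 - 9966 = -29884/3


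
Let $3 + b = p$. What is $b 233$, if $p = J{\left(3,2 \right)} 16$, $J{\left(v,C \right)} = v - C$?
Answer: $3029$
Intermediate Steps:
$p = 16$ ($p = \left(3 - 2\right) 16 = 1 \cdot 16 = 16$)
$b = 13$ ($b = -3 + 16 = 13$)
$b 233 = 13 \cdot 233 = 3029$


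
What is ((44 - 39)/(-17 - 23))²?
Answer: 1/64 ≈ 0.015625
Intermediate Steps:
((44 - 39)/(-17 - 23))² = (5/(-40))² = (5*(-1/40))² = (-⅛)² = 1/64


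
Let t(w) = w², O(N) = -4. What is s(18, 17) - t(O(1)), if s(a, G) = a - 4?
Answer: -2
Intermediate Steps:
s(a, G) = -4 + a
s(18, 17) - t(O(1)) = (-4 + 18) - 1*(-4)² = 14 - 1*16 = 14 - 16 = -2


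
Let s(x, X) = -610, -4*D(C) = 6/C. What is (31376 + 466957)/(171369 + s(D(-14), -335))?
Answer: 498333/170759 ≈ 2.9183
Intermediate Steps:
D(C) = -3/(2*C)
(31376 + 466957)/(171369 + s(D(-14), -335)) = (31376 + 466957)/(171369 - 610) = 498333/170759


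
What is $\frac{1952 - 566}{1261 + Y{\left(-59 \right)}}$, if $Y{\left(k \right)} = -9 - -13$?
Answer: $\frac{126}{115} \approx 1.0957$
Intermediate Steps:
$Y{\left(k \right)} = 4$ ($Y{\left(k \right)} = -9 + 13 = 4$)
$\frac{1952 - 566}{1261 + Y{\left(-59 \right)}} = \frac{1952 - 566}{1261 + 4} = \frac{1386}{1265} = 1386 \cdot \frac{1}{1265} = \frac{126}{115}$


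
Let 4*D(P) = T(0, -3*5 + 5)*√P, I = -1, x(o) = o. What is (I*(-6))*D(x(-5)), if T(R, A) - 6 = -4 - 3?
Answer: -3*I*√5/2 ≈ -3.3541*I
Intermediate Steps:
T(R, A) = -1 (T(R, A) = 6 + (-4 - 3) = 6 - 7 = -1)
D(P) = -√P/4 (D(P) = (-√P)/4 = -√P/4)
(I*(-6))*D(x(-5)) = (-1*(-6))*(-I*√5/4) = 6*(-I*√5/4) = -3*I*√5/2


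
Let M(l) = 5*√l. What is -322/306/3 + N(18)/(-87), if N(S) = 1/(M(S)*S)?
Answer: -161/459 - √2/46980 ≈ -0.35079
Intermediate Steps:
N(S) = 1/(5*S^(3/2)) (N(S) = 1/(((5*√S))*S) = (1/(5*√S))/S = 1/(5*S^(3/2)))
-322/306/3 + N(18)/(-87) = -322/306/3 + (1/(5*18^(3/2)))/(-87) = -322*1/306*(⅓) + ((√2/108)/5)*(-1/87) = -161/153*⅓ + (√2/540)*(-1/87) = -161/459 - √2/46980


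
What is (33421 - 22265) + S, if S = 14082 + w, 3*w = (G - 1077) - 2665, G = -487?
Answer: 71485/3 ≈ 23828.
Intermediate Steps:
w = -4229/3 (w = ((-487 - 1077) - 2665)/3 = (-1564 - 2665)/3 = (1/3)*(-4229) = -4229/3 ≈ -1409.7)
S = 38017/3 (S = 14082 - 4229/3 = 38017/3 ≈ 12672.)
(33421 - 22265) + S = (33421 - 22265) + 38017/3 = 11156 + 38017/3 = 71485/3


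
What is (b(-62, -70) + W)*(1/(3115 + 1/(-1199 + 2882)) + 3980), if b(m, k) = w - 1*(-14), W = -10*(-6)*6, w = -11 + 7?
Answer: 3860086931155/2621273 ≈ 1.4726e+6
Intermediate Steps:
w = -4
W = 360 (W = 60*6 = 360)
b(m, k) = 10 (b(m, k) = -4 - 1*(-14) = -4 + 14 = 10)
(b(-62, -70) + W)*(1/(3115 + 1/(-1199 + 2882)) + 3980) = (10 + 360)*(1/(3115 + 1/(-1199 + 2882)) + 3980) = 370*(1/(3115 + 1/1683) + 3980) = 370*(1/(5242546/1683) + 3980) = 370*(1683/5242546 + 3980) = 370*(20865334763/5242546) = 3860086931155/2621273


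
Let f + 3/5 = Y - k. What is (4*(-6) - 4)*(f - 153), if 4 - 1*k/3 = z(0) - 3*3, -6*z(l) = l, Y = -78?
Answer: 37884/5 ≈ 7576.8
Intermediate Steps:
z(l) = -l/6
k = 39 (k = 12 - 3*(-1/6*0 - 3*3) = 12 - 3*(0 - 9) = 12 - 3*(-9) = 12 + 27 = 39)
f = -588/5 (f = -3/5 + (-78 - 1*39) = -3/5 + (-78 - 39) = -3/5 - 117 = -588/5 ≈ -117.60)
(4*(-6) - 4)*(f - 153) = (4*(-6) - 4)*(-588/5 - 153) = (-24 - 4)*(-1353/5) = -28*(-1353/5) = 37884/5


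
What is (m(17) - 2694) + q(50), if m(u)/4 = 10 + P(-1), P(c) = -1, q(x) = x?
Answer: -2608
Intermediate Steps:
m(u) = 36 (m(u) = 4*(10 - 1) = 4*9 = 36)
(m(17) - 2694) + q(50) = (36 - 2694) + 50 = -2658 + 50 = -2608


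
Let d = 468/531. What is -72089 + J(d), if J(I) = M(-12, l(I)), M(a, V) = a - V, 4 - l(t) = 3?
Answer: -72102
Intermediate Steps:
l(t) = 1 (l(t) = 4 - 1*3 = 4 - 3 = 1)
d = 52/59 (d = 468*(1/531) = 52/59 ≈ 0.88136)
J(I) = -13 (J(I) = -12 - 1*1 = -12 - 1 = -13)
-72089 + J(d) = -72089 - 13 = -72102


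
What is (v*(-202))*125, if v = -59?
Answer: 1489750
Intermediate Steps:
(v*(-202))*125 = -59*(-202)*125 = 11918*125 = 1489750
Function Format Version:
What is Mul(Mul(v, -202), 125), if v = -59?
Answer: 1489750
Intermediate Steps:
Mul(Mul(v, -202), 125) = Mul(Mul(-59, -202), 125) = Mul(11918, 125) = 1489750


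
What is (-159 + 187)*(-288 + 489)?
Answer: 5628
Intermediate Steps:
(-159 + 187)*(-288 + 489) = 28*201 = 5628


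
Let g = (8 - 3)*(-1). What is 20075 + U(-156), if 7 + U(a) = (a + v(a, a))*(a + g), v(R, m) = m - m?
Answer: 45184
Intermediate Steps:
v(R, m) = 0
g = -5 (g = 5*(-1) = -5)
U(a) = -7 + a*(-5 + a) (U(a) = -7 + (a + 0)*(a - 5) = -7 + a*(-5 + a))
20075 + U(-156) = 20075 + (-7 + (-156)² - 5*(-156)) = 20075 + (-7 + 24336 + 780) = 20075 + 25109 = 45184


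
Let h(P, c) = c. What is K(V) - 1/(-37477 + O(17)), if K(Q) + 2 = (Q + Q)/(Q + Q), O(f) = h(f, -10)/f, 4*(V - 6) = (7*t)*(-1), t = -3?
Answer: -637102/637119 ≈ -0.99997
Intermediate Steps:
V = 45/4 (V = 6 + ((7*(-3))*(-1))/4 = 6 + (-21*(-1))/4 = 6 + (1/4)*21 = 6 + 21/4 = 45/4 ≈ 11.250)
O(f) = -10/f
K(Q) = -1 (K(Q) = -2 + (Q + Q)/(Q + Q) = -2 + (2*Q)/((2*Q)) = -2 + (2*Q)*(1/(2*Q)) = -2 + 1 = -1)
K(V) - 1/(-37477 + O(17)) = -1 - 1/(-37477 - 10/17) = -1 - 1/(-637119/17) = -1 - 1*(-17/637119) = -1 + 17/637119 = -637102/637119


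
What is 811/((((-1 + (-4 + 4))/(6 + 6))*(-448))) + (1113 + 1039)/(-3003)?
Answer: 1009325/48048 ≈ 21.007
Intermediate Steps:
811/((((-1 + (-4 + 4))/(6 + 6))*(-448))) + (1113 + 1039)/(-3003) = 811/((((-1 + 0)/12)*(-448))) + 2152*(-1/3003) = 811/((-1*1/12*(-448))) - 2152/3003 = 811/((-1/12*(-448))) - 2152/3003 = 811/(112/3) - 2152/3003 = 811*(3/112) - 2152/3003 = 2433/112 - 2152/3003 = 1009325/48048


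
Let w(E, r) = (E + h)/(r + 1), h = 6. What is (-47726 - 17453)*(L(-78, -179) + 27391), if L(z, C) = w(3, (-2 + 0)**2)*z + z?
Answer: -8855414477/5 ≈ -1.7711e+9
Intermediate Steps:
w(E, r) = (6 + E)/(1 + r) (w(E, r) = (E + 6)/(r + 1) = (6 + E)/(1 + r))
L(z, C) = 14*z/5 (L(z, C) = ((6 + 3)/(1 + (-2 + 0)**2))*z + z = (9/(1 + (-2)**2))*z + z = (9/(1 + 4))*z + z = (9/5)*z + z = ((1/5)*9)*z + z = 9*z/5 + z = 14*z/5)
(-47726 - 17453)*(L(-78, -179) + 27391) = (-47726 - 17453)*((14/5)*(-78) + 27391) = -65179*(-1092/5 + 27391) = -65179*135863/5 = -8855414477/5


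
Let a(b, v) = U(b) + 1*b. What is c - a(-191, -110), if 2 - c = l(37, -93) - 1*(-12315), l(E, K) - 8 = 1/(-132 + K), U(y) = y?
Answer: -2686274/225 ≈ -11939.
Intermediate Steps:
l(E, K) = 8 + 1/(-132 + K)
a(b, v) = 2*b (a(b, v) = b + 1*b = b + b = 2*b)
c = -2772224/225 (c = 2 - ((-1055 + 8*(-93))/(-132 - 93) - 1*(-12315)) = 2 - ((-1055 - 744)/(-225) + 12315) = 2 - (-1/225*(-1799) + 12315) = 2 - (1799/225 + 12315) = 2 - 1*2772674/225 = 2 - 2772674/225 = -2772224/225 ≈ -12321.)
c - a(-191, -110) = -2772224/225 - 2*(-191) = -2772224/225 - 1*(-382) = -2772224/225 + 382 = -2686274/225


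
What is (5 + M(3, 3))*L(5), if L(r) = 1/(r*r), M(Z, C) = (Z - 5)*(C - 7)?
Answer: 13/25 ≈ 0.52000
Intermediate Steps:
M(Z, C) = (-7 + C)*(-5 + Z) (M(Z, C) = (-5 + Z)*(-7 + C) = (-7 + C)*(-5 + Z))
L(r) = r⁻²
(5 + M(3, 3))*L(5) = (5 + (35 - 7*3 - 5*3 + 3*3))/5² = (5 + (35 - 21 - 15 + 9))*(1/25) = (5 + 8)*(1/25) = 13*(1/25) = 13/25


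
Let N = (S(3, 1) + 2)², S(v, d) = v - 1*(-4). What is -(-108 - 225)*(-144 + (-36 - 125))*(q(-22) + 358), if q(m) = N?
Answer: -44587035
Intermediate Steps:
S(v, d) = 4 + v (S(v, d) = v + 4 = 4 + v)
N = 81 (N = ((4 + 3) + 2)² = (7 + 2)² = 9² = 81)
q(m) = 81
-(-108 - 225)*(-144 + (-36 - 125))*(q(-22) + 358) = -(-108 - 225)*(-144 + (-36 - 125))*(81 + 358) = -(-333*(-144 - 161))*439 = -(-333*(-305))*439 = -101565*439 = -1*44587035 = -44587035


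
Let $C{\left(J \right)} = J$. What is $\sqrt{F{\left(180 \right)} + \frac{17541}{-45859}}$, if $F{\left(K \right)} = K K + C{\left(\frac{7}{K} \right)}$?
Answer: $\frac{\sqrt{506811783844535}}{125070} \approx 180.0$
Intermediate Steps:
$F{\left(K \right)} = K^{2} + \frac{7}{K}$ ($F{\left(K \right)} = K K + \frac{7}{K} = K^{2} + \frac{7}{K}$)
$\sqrt{F{\left(180 \right)} + \frac{17541}{-45859}} = \sqrt{\frac{7 + 180^{3}}{180} + \frac{17541}{-45859}} = \sqrt{\frac{7 + 5832000}{180} + 17541 \left(- \frac{1}{45859}\right)} = \sqrt{\frac{1}{180} \cdot 5832007 - \frac{17541}{45859}} = \sqrt{\frac{5832007}{180} - \frac{17541}{45859}} = \sqrt{\frac{267446851633}{8254620}} = \frac{\sqrt{506811783844535}}{125070}$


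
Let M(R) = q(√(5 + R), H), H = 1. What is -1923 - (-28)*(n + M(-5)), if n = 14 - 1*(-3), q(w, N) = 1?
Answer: -1419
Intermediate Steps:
M(R) = 1
n = 17 (n = 14 + 3 = 17)
-1923 - (-28)*(n + M(-5)) = -1923 - (-28)*(17 + 1) = -1923 - (-28)*18 = -1923 - 1*(-504) = -1923 + 504 = -1419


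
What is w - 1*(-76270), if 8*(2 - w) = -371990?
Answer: 491083/4 ≈ 1.2277e+5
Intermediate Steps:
w = 186003/4 (w = 2 - ⅛*(-371990) = 2 + 185995/4 = 186003/4 ≈ 46501.)
w - 1*(-76270) = 186003/4 - 1*(-76270) = 186003/4 + 76270 = 491083/4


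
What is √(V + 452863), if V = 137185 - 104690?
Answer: √485358 ≈ 696.68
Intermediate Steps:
V = 32495
√(V + 452863) = √(32495 + 452863) = √485358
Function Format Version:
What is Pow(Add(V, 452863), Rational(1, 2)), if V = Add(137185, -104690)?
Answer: Pow(485358, Rational(1, 2)) ≈ 696.68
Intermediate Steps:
V = 32495
Pow(Add(V, 452863), Rational(1, 2)) = Pow(Add(32495, 452863), Rational(1, 2)) = Pow(485358, Rational(1, 2))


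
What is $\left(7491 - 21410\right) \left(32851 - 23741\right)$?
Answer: $-126802090$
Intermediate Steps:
$\left(7491 - 21410\right) \left(32851 - 23741\right) = \left(-13919\right) 9110 = -126802090$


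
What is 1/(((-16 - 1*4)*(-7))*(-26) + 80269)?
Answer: 1/76629 ≈ 1.3050e-5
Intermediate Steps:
1/(((-16 - 1*4)*(-7))*(-26) + 80269) = 1/(((-16 - 4)*(-7))*(-26) + 80269) = 1/(-20*(-7)*(-26) + 80269) = 1/(140*(-26) + 80269) = 1/(-3640 + 80269) = 1/76629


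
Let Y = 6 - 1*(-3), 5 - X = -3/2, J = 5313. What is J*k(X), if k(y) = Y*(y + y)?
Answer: 621621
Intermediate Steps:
X = 13/2 (X = 5 - (-3)/2 = 5 - 1*(-3/2) = 5 + 3/2 = 13/2 ≈ 6.5000)
Y = 9 (Y = 6 + 3 = 9)
k(y) = 18*y (k(y) = 9*(y + y) = 9*(2*y) = 18*y)
J*k(X) = 5313*(18*(13/2)) = 5313*117 = 621621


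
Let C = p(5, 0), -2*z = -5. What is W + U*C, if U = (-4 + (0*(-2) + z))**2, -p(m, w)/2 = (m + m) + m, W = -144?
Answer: -423/2 ≈ -211.50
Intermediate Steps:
z = 5/2 (z = -1/2*(-5) = 5/2 ≈ 2.5000)
p(m, w) = -6*m (p(m, w) = -2*((m + m) + m) = -2*(2*m + m) = -6*m)
C = -30 (C = -6*5 = -30)
U = 9/4 (U = (-4 + (0*(-2) + 5/2))**2 = (-4 + (0 + 5/2))**2 = (-4 + 5/2)**2 = (-3/2)**2 = 9/4 ≈ 2.2500)
W + U*C = -144 + (9/4)*(-30) = -144 - 135/2 = -423/2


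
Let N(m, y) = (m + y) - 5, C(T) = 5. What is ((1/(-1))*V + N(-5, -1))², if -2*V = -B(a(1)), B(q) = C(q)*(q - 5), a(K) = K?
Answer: 1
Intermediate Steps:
B(q) = -25 + 5*q (B(q) = 5*(q - 5) = 5*(-5 + q) = -25 + 5*q)
N(m, y) = -5 + m + y
V = -10 (V = -(-1)*(-25 + 5*1)/2 = -(-1)*(-25 + 5)/2 = -(-1)*(-20)/2 = -½*20 = -10)
((1/(-1))*V + N(-5, -1))² = ((1/(-1))*(-10) + (-5 - 5 - 1))² = ((1*(-1))*(-10) - 11)² = (-1*(-10) - 11)² = (10 - 11)² = (-1)² = 1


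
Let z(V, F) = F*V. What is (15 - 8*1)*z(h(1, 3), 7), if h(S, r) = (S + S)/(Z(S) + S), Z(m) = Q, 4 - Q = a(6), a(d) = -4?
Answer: 98/9 ≈ 10.889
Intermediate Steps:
Q = 8 (Q = 4 - 1*(-4) = 4 + 4 = 8)
Z(m) = 8
h(S, r) = 2*S/(8 + S) (h(S, r) = (S + S)/(8 + S) = (2*S)/(8 + S) = 2*S/(8 + S))
(15 - 8*1)*z(h(1, 3), 7) = (15 - 8*1)*(7*(2*1/(8 + 1))) = (15 - 8)*(7*(2*1/9)) = 7*(7*(2*1*(⅑))) = 7*(7*(2/9)) = 7*(14/9) = 98/9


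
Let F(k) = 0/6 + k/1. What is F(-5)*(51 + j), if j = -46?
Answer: -25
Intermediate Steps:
F(k) = k (F(k) = 0*(⅙) + k*1 = 0 + k = k)
F(-5)*(51 + j) = -5*(51 - 46) = -5*5 = -25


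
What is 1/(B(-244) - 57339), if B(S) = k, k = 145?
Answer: -1/57194 ≈ -1.7484e-5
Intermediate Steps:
B(S) = 145
1/(B(-244) - 57339) = 1/(145 - 57339) = 1/(-57194) = -1/57194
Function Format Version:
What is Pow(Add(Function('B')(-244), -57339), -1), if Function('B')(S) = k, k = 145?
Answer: Rational(-1, 57194) ≈ -1.7484e-5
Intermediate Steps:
Function('B')(S) = 145
Pow(Add(Function('B')(-244), -57339), -1) = Pow(Add(145, -57339), -1) = Pow(-57194, -1) = Rational(-1, 57194)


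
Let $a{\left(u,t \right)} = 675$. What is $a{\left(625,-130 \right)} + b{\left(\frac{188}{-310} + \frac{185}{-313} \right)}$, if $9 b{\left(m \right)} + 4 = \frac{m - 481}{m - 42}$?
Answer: $\frac{12746552429}{18861543} \approx 675.8$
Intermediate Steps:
$b{\left(m \right)} = - \frac{4}{9} + \frac{-481 + m}{9 \left(-42 + m\right)}$ ($b{\left(m \right)} = - \frac{4}{9} + \frac{\left(m - 481\right) \frac{1}{m - 42}}{9} = - \frac{4}{9} + \frac{\left(-481 + m\right) \frac{1}{-42 + m}}{9} = - \frac{4}{9} + \frac{\frac{1}{-42 + m} \left(-481 + m\right)}{9} = - \frac{4}{9} + \frac{-481 + m}{9 \left(-42 + m\right)}$)
$a{\left(625,-130 \right)} + b{\left(\frac{188}{-310} + \frac{185}{-313} \right)} = 675 + \frac{-313 - 3 \left(\frac{188}{-310} + \frac{185}{-313}\right)}{9 \left(-42 + \left(\frac{188}{-310} + \frac{185}{-313}\right)\right)} = 675 + \frac{-313 - 3 \left(188 \left(- \frac{1}{310}\right) + 185 \left(- \frac{1}{313}\right)\right)}{9 \left(-42 + \left(188 \left(- \frac{1}{310}\right) + 185 \left(- \frac{1}{313}\right)\right)\right)} = 675 + \frac{-313 - 3 \left(- \frac{94}{155} - \frac{185}{313}\right)}{9 \left(-42 - \frac{58097}{48515}\right)} = 675 + \frac{-313 - - \frac{174291}{48515}}{9 \left(-42 - \frac{58097}{48515}\right)} = 675 + \frac{-313 + \frac{174291}{48515}}{9 \left(- \frac{2095727}{48515}\right)} = 675 + \frac{1}{9} \left(- \frac{48515}{2095727}\right) \left(- \frac{15010904}{48515}\right) = 675 + \frac{15010904}{18861543} = \frac{12746552429}{18861543}$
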